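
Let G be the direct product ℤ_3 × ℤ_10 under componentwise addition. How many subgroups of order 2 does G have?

1

|G| = 30 and 2 | 30, so subgroups of order 2 are possible by Lagrange.
The subgroups of order 2 are: {(0,0), (0,5)}.
So G has 1 subgroup of order 2.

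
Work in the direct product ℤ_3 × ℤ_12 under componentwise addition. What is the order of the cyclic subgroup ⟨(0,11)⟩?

The order of (0,11) in Z_3 × Z_12 is lcm(ord(0) in Z_3, ord(11) in Z_12).
ord(0) = 1 and ord(11) = 12, so |⟨(0,11)⟩| = lcm(1, 12) = 12.

12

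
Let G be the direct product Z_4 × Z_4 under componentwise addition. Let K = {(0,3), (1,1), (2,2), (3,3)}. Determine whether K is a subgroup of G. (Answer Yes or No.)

No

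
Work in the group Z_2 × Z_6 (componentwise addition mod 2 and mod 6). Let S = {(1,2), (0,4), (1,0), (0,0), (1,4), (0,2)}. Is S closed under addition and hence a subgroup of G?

Yes

|S| = 6 divides |G| = 12, consistent with Lagrange.
S contains the identity, every element's inverse is in S, and S is closed under +: it is a subgroup.
In fact S = ⟨(1,2)⟩.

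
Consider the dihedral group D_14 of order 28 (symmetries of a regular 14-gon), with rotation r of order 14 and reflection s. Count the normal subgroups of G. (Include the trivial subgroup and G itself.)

G has 28 subgroups. Checking conjugation-invariance by order — order 1: 1/1 normal; order 2: 1/15 normal; order 4: 0/7 normal; order 7: 1/1 normal; order 14: 3/3 normal; order 28: 1/1 normal.
Total normal subgroups: 7.

7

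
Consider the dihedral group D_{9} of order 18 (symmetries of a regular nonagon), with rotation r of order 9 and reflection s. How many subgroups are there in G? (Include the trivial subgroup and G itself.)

16

|G| = 18, so by Lagrange every subgroup order divides 18. Divisors: 1, 2, 3, 6, 9, 18.
Subgroups by order — order 1: 1; order 2: 9; order 3: 1; order 6: 3; order 9: 1; order 18: 1.
Total: 1 + 9 + 1 + 3 + 1 + 1 = 16.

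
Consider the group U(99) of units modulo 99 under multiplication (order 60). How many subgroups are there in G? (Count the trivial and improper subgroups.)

|G| = 60, so by Lagrange every subgroup order divides 60. Divisors: 1, 2, 3, 4, 5, 6, 10, 12, 15, 20, 30, 60.
Subgroups by order — order 1: 1; order 2: 3; order 3: 1; order 4: 1; order 5: 1; order 6: 3; order 10: 3; order 12: 1; order 15: 1; order 20: 1; order 30: 3; order 60: 1.
Total: 1 + 3 + 1 + 1 + 1 + 3 + 3 + 1 + 1 + 1 + 3 + 1 = 20.

20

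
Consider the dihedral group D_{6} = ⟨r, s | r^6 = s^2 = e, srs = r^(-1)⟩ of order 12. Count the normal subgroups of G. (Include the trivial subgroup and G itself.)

G has 16 subgroups. Checking conjugation-invariance by order — order 1: 1/1 normal; order 2: 1/7 normal; order 3: 1/1 normal; order 4: 0/3 normal; order 6: 3/3 normal; order 12: 1/1 normal.
Total normal subgroups: 7.

7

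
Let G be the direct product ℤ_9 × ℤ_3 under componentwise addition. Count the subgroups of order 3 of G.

4

|G| = 27 and 3 | 27, so subgroups of order 3 are possible by Lagrange.
The subgroups of order 3 are: {(0,0), (0,1), (0,2)}; {(0,0), (3,0), (6,0)}; {(0,0), (3,1), (6,2)}; {(0,0), (3,2), (6,1)}.
So G has 4 subgroups of order 3.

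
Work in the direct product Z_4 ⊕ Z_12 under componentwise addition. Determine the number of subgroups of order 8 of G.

3

|G| = 48 and 8 | 48, so subgroups of order 8 are possible by Lagrange.
The subgroups of order 8 are: {(0,0), (0,3), (0,6), (0,9), (2,0), (2,3), (2,6), (2,9)}; {(0,0), (0,6), (1,0), (1,6), (2,0), (2,6), (3,0), (3,6)}; {(0,0), (0,6), (1,3), (1,9), (2,0), (2,6), (3,3), (3,9)}.
So G has 3 subgroups of order 8.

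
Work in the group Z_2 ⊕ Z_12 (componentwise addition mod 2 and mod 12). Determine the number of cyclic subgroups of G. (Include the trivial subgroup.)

12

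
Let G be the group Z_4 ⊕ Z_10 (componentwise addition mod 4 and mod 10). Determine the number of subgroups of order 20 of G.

|G| = 40 and 20 | 40, so subgroups of order 20 are possible by Lagrange.
The subgroups of order 20 are: {(0,0), (0,1), (0,2), (0,3), (0,4), (0,5), (0,6), (0,7), (0,8), (0,9), (2,0), (2,1), (2,2), (2,3), (2,4), (2,5), (2,6), (2,7), (2,8), (2,9)}; {(0,0), (0,2), (0,4), (0,6), (0,8), (1,0), (1,2), (1,4), (1,6), (1,8), (2,0), (2,2), (2,4), (2,6), (2,8), (3,0), (3,2), (3,4), (3,6), (3,8)}; {(0,0), (0,2), (0,4), (0,6), (0,8), (1,1), (1,3), (1,5), (1,7), (1,9), (2,0), (2,2), (2,4), (2,6), (2,8), (3,1), (3,3), (3,5), (3,7), (3,9)}.
So G has 3 subgroups of order 20.

3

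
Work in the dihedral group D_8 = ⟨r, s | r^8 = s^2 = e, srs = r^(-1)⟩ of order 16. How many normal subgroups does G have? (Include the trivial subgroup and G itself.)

7

G has 19 subgroups. Checking conjugation-invariance by order — order 1: 1/1 normal; order 2: 1/9 normal; order 4: 1/5 normal; order 8: 3/3 normal; order 16: 1/1 normal.
Total normal subgroups: 7.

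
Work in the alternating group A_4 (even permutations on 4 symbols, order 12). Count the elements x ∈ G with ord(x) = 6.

No element of G has order 6 (even though 6 | 12).

0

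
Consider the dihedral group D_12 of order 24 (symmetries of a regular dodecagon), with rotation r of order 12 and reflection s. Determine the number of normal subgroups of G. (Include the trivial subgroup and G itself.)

9

G has 34 subgroups. Checking conjugation-invariance by order — order 1: 1/1 normal; order 2: 1/13 normal; order 3: 1/1 normal; order 4: 1/7 normal; order 6: 1/5 normal; order 8: 0/3 normal; order 12: 3/3 normal; order 24: 1/1 normal.
Total normal subgroups: 9.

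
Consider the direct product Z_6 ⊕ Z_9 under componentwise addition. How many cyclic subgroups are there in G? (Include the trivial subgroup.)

Group the elements of G by the cyclic subgroup they generate; each cyclic subgroup of order d accounts for φ(d) elements.
Cyclic subgroups by order — order 1: 1; order 2: 1; order 3: 4; order 6: 4; order 9: 3; order 18: 3.
Total: 16.

16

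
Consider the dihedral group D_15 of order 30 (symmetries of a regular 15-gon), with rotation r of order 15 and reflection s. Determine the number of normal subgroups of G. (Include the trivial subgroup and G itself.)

5

G has 28 subgroups. Checking conjugation-invariance by order — order 1: 1/1 normal; order 2: 0/15 normal; order 3: 1/1 normal; order 5: 1/1 normal; order 6: 0/5 normal; order 10: 0/3 normal; order 15: 1/1 normal; order 30: 1/1 normal.
Total normal subgroups: 5.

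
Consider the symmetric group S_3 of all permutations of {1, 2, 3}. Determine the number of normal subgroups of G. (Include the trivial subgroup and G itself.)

G has 6 subgroups. Checking conjugation-invariance by order — order 1: 1/1 normal; order 2: 0/3 normal; order 3: 1/1 normal; order 6: 1/1 normal.
Total normal subgroups: 3.

3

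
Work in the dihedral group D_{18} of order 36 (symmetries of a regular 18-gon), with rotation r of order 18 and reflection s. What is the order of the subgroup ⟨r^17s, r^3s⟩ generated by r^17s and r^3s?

|⟨r^17s⟩| = 2 and |⟨r^3s⟩| = 2, so |H| is a multiple of lcm(2, 2) = 2 and divides |G| = 36.
Closing under the operation: H = {e, r^2, r^4, r^6, r^8, r^10, r^12, r^14, r^16, rs, r^3s, r^5s, r^7s, r^9s, r^11s, r^13s, r^15s, r^17s}, so |H| = 18.

18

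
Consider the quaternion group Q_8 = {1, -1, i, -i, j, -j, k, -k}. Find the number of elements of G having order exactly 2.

The elements of order 2 are: -1.
That's 1.

1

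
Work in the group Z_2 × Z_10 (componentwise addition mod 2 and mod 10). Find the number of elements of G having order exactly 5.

4

An element (a,b) has order lcm(ord(a), ord(b)); count pairs with lcm equal to 5.
Enumerating gives 4 such elements.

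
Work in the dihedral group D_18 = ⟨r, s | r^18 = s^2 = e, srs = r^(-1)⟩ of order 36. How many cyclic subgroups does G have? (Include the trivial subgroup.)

24

Each element a generates a cyclic subgroup ⟨a⟩; distinct elements may generate the same one (a cyclic group of order d has φ(d) generators).
Cyclic subgroups by order — order 1: 1; order 2: 19; order 3: 1; order 6: 1; order 9: 1; order 18: 1.
Total: 24.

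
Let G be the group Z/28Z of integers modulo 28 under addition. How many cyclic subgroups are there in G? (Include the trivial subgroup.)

A cyclic subgroup of order d is generated by each of its φ(d) elements of order d, so the cyclic subgroups of order d number (#elements of order d)/φ(d).
Cyclic subgroups by order — order 1: 1; order 2: 1; order 4: 1; order 7: 1; order 14: 1; order 28: 1.
Total: 6.

6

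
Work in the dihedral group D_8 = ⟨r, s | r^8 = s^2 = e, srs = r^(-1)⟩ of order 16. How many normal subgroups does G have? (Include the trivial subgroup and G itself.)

G has 19 subgroups. Checking conjugation-invariance by order — order 1: 1/1 normal; order 2: 1/9 normal; order 4: 1/5 normal; order 8: 3/3 normal; order 16: 1/1 normal.
Total normal subgroups: 7.

7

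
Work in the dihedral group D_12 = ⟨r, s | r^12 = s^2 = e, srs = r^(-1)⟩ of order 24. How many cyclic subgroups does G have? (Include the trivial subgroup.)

Each element a generates a cyclic subgroup ⟨a⟩; distinct elements may generate the same one (a cyclic group of order d has φ(d) generators).
Cyclic subgroups by order — order 1: 1; order 2: 13; order 3: 1; order 4: 1; order 6: 1; order 12: 1.
Total: 18.

18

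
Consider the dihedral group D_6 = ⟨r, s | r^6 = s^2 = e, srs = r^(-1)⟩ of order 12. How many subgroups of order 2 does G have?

|G| = 12 and 2 | 12, so subgroups of order 2 are possible by Lagrange.
The subgroups of order 2 are: {e, r^2s}; {e, r^3}; {e, r^3s}; {e, r^4s}; … (7 in all).
So G has 7 subgroups of order 2.

7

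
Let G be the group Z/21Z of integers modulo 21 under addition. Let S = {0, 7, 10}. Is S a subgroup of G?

10 ∈ S but its inverse 11 ∉ S, so S is not a subgroup.

No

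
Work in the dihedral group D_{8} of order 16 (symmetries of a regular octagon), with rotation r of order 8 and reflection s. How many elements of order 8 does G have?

The elements of order 8 are: r, r^3, r^5, r^7.
That's 4.

4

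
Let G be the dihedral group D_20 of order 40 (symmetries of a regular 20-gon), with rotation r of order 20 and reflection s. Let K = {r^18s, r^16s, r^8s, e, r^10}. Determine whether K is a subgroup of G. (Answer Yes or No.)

No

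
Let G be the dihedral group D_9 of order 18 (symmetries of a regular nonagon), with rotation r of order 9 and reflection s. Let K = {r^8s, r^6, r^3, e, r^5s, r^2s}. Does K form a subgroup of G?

|K| = 6 divides |G| = 18, consistent with Lagrange.
K contains the identity, every element's inverse is in K, and K is closed under ·: it is a subgroup.

Yes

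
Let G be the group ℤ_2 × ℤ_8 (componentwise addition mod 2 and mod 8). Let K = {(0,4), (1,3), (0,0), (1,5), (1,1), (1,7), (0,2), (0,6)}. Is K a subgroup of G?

Yes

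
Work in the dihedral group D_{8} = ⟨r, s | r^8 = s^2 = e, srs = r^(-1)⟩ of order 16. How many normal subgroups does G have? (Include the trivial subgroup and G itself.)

G has 19 subgroups. Checking conjugation-invariance by order — order 1: 1/1 normal; order 2: 1/9 normal; order 4: 1/5 normal; order 8: 3/3 normal; order 16: 1/1 normal.
Total normal subgroups: 7.

7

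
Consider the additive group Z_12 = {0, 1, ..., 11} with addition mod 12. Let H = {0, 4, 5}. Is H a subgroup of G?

No

4 ∈ H but its inverse 8 ∉ H, so H is not a subgroup.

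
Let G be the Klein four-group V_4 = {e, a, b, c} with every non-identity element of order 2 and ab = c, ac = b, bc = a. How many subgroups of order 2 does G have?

3

|G| = 4 and 2 | 4, so subgroups of order 2 are possible by Lagrange.
The subgroups of order 2 are: {e, a}; {e, b}; {e, c}.
So G has 3 subgroups of order 2.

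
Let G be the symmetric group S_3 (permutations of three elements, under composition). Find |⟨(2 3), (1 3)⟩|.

6

|⟨(2 3)⟩| = 2 and |⟨(1 3)⟩| = 2, so |H| is a multiple of lcm(2, 2) = 2 and divides |G| = 6.
Closing {(2 3), (1 3)} under the group operation gives all of G, so |H| = 6.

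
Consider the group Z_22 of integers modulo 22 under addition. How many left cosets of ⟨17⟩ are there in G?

1

|⟨17⟩| = 22 and |G| = 22.
By Lagrange, [G : H] = |G|/|H| = 22/22 = 1.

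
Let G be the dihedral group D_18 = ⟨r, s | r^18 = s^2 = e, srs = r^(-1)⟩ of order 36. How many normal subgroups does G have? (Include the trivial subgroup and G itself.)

G has 45 subgroups. Checking conjugation-invariance by order — order 1: 1/1 normal; order 2: 1/19 normal; order 3: 1/1 normal; order 4: 0/9 normal; order 6: 1/7 normal; order 9: 1/1 normal; order 12: 0/3 normal; order 18: 3/3 normal; order 36: 1/1 normal.
Total normal subgroups: 9.

9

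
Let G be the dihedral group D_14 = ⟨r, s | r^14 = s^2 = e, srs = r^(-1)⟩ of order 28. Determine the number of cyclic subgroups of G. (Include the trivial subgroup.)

18

Group the elements of G by the cyclic subgroup they generate; each cyclic subgroup of order d accounts for φ(d) elements.
Cyclic subgroups by order — order 1: 1; order 2: 15; order 7: 1; order 14: 1.
Total: 18.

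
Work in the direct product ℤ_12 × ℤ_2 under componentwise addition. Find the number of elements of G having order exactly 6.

6

An element (a,b) has order lcm(ord(a), ord(b)); count pairs with lcm equal to 6.
Enumerating gives 6 such elements.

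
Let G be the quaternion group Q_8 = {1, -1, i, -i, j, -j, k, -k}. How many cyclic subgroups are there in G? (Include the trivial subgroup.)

Group the elements of G by the cyclic subgroup they generate; each cyclic subgroup of order d accounts for φ(d) elements.
Cyclic subgroups by order — order 1: 1; order 2: 1; order 4: 3.
Total: 5.

5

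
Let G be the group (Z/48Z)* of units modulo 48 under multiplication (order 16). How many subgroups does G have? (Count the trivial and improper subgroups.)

27

|G| = 16, so by Lagrange every subgroup order divides 16. Divisors: 1, 2, 4, 8, 16.
Subgroups by order — order 1: 1; order 2: 7; order 4: 11; order 8: 7; order 16: 1.
Total: 1 + 7 + 11 + 7 + 1 = 27.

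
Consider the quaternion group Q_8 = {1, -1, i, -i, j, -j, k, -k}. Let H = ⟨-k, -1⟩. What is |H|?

4

|⟨-k⟩| = 4 and |⟨-1⟩| = 2, so |H| is a multiple of lcm(4, 2) = 4 and divides |G| = 8.
Closing under the operation: H = {1, -1, k, -k}, so |H| = 4.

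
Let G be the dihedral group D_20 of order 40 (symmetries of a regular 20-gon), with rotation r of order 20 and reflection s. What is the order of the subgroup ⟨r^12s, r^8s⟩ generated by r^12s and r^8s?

|⟨r^12s⟩| = 2 and |⟨r^8s⟩| = 2, so |H| is a multiple of lcm(2, 2) = 2 and divides |G| = 40.
Closing under the operation: H = {e, r^4, r^8, r^12, r^16, s, r^4s, r^8s, r^12s, r^16s}, so |H| = 10.

10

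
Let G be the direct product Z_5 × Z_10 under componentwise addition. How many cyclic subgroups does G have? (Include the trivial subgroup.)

14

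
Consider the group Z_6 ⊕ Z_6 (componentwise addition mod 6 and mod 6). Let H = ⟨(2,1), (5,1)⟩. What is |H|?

12

|⟨(2,1)⟩| = 6 and |⟨(5,1)⟩| = 6, so |H| is a multiple of lcm(6, 6) = 6 and divides |G| = 36.
Closing under the operation: H = {(0,0), (0,3), (1,2), (1,5), (2,1), (2,4), (3,0), (3,3), (4,2), (4,5), (5,1), (5,4)}, so |H| = 12.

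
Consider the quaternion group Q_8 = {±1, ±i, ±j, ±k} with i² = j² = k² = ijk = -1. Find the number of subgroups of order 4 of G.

3

|G| = 8 and 4 | 8, so subgroups of order 4 are possible by Lagrange.
The subgroups of order 4 are: {1, -1, i, -i}; {1, -1, j, -j}; {1, -1, k, -k}.
So G has 3 subgroups of order 4.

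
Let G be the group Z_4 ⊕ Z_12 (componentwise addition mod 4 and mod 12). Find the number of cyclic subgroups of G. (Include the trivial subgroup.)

20

A cyclic subgroup of order d is generated by each of its φ(d) elements of order d, so the cyclic subgroups of order d number (#elements of order d)/φ(d).
Cyclic subgroups by order — order 1: 1; order 2: 3; order 3: 1; order 4: 6; order 6: 3; order 12: 6.
Total: 20.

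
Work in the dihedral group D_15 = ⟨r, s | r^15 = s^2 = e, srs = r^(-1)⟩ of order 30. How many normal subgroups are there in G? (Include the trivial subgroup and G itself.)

5

G has 28 subgroups. Checking conjugation-invariance by order — order 1: 1/1 normal; order 2: 0/15 normal; order 3: 1/1 normal; order 5: 1/1 normal; order 6: 0/5 normal; order 10: 0/3 normal; order 15: 1/1 normal; order 30: 1/1 normal.
Total normal subgroups: 5.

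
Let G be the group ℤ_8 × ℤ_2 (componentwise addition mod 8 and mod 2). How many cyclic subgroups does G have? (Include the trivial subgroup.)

8

A cyclic subgroup of order d is generated by each of its φ(d) elements of order d, so the cyclic subgroups of order d number (#elements of order d)/φ(d).
Cyclic subgroups by order — order 1: 1; order 2: 3; order 4: 2; order 8: 2.
Total: 8.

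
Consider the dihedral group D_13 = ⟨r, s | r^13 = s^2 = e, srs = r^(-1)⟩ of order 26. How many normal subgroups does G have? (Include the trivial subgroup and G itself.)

G has 16 subgroups. Checking conjugation-invariance by order — order 1: 1/1 normal; order 2: 0/13 normal; order 13: 1/1 normal; order 26: 1/1 normal.
Total normal subgroups: 3.

3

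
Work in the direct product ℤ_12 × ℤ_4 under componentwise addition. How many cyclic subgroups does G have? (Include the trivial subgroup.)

20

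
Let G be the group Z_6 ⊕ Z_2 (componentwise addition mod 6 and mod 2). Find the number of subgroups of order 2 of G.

|G| = 12 and 2 | 12, so subgroups of order 2 are possible by Lagrange.
The subgroups of order 2 are: {(0,0), (0,1)}; {(0,0), (3,0)}; {(0,0), (3,1)}.
So G has 3 subgroups of order 2.

3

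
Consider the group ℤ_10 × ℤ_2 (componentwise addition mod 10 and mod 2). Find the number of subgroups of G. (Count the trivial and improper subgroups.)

10

|G| = 20, so by Lagrange every subgroup order divides 20. Divisors: 1, 2, 4, 5, 10, 20.
Subgroups by order — order 1: 1; order 2: 3; order 4: 1; order 5: 1; order 10: 3; order 20: 1.
Total: 1 + 3 + 1 + 1 + 3 + 1 = 10.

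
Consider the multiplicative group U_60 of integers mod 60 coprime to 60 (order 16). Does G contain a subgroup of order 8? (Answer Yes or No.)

Yes

8 | 16. A subgroup of order 8 is {1, 11, 13, 23, 37, 47, 49, 59}.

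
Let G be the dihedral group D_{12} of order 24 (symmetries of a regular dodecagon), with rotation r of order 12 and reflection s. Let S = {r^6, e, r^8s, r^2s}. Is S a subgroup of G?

|S| = 4 divides |G| = 24, consistent with Lagrange.
S contains the identity, every element's inverse is in S, and S is closed under ·: it is a subgroup.

Yes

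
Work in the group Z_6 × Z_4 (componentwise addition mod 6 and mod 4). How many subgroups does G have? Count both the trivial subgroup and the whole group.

16

|G| = 24, so by Lagrange every subgroup order divides 24. Divisors: 1, 2, 3, 4, 6, 8, 12, 24.
Subgroups by order — order 1: 1; order 2: 3; order 3: 1; order 4: 3; order 6: 3; order 8: 1; order 12: 3; order 24: 1.
Total: 1 + 3 + 1 + 3 + 3 + 1 + 3 + 1 = 16.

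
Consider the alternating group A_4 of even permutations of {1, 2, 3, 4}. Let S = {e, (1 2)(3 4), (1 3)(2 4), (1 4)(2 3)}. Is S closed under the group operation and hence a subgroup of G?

Yes

|S| = 4 divides |G| = 12, consistent with Lagrange.
S contains the identity, every element's inverse is in S, and S is closed under ∘: it is a subgroup.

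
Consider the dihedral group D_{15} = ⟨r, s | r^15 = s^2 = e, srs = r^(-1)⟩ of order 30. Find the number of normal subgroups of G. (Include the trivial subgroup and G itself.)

G has 28 subgroups. Checking conjugation-invariance by order — order 1: 1/1 normal; order 2: 0/15 normal; order 3: 1/1 normal; order 5: 1/1 normal; order 6: 0/5 normal; order 10: 0/3 normal; order 15: 1/1 normal; order 30: 1/1 normal.
Total normal subgroups: 5.

5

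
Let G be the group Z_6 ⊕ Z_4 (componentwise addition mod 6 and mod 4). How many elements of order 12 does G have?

8

An element (a,b) has order lcm(ord(a), ord(b)); count pairs with lcm equal to 12.
Enumerating gives 8 such elements.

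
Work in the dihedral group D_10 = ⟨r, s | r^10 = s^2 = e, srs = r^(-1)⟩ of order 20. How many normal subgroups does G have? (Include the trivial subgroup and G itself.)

G has 22 subgroups. Checking conjugation-invariance by order — order 1: 1/1 normal; order 2: 1/11 normal; order 4: 0/5 normal; order 5: 1/1 normal; order 10: 3/3 normal; order 20: 1/1 normal.
Total normal subgroups: 7.

7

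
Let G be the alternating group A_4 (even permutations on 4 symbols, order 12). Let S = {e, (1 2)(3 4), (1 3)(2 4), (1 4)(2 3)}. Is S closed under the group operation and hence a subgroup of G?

Yes

|S| = 4 divides |G| = 12, consistent with Lagrange.
S contains the identity, every element's inverse is in S, and S is closed under ∘: it is a subgroup.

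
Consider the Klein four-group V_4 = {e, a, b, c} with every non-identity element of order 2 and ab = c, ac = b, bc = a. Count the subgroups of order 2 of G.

3

|G| = 4 and 2 | 4, so subgroups of order 2 are possible by Lagrange.
The subgroups of order 2 are: {e, a}; {e, b}; {e, c}.
So G has 3 subgroups of order 2.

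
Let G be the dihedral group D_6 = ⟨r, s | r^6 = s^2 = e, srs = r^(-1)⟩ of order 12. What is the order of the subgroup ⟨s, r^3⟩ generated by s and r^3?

4

|⟨s⟩| = 2 and |⟨r^3⟩| = 2, so |H| is a multiple of lcm(2, 2) = 2 and divides |G| = 12.
Closing under the operation: H = {e, r^3, s, r^3s}, so |H| = 4.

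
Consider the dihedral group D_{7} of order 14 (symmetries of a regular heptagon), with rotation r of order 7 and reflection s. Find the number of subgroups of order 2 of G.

7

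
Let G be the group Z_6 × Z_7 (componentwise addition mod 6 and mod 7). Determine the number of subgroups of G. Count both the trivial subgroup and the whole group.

8

|G| = 42, so by Lagrange every subgroup order divides 42. Divisors: 1, 2, 3, 6, 7, 14, 21, 42.
Subgroups by order — order 1: 1; order 2: 1; order 3: 1; order 6: 1; order 7: 1; order 14: 1; order 21: 1; order 42: 1.
Total: 1 + 1 + 1 + 1 + 1 + 1 + 1 + 1 = 8.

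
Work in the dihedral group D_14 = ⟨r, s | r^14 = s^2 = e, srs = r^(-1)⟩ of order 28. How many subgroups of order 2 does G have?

|G| = 28 and 2 | 28, so subgroups of order 2 are possible by Lagrange.
The subgroups of order 2 are: {e, r^10s}; {e, r^11s}; {e, r^12s}; {e, r^13s}; … (15 in all).
So G has 15 subgroups of order 2.

15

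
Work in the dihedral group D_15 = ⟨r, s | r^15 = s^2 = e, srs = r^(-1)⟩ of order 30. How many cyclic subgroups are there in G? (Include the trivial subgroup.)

19

A cyclic subgroup of order d is generated by each of its φ(d) elements of order d, so the cyclic subgroups of order d number (#elements of order d)/φ(d).
Cyclic subgroups by order — order 1: 1; order 2: 15; order 3: 1; order 5: 1; order 15: 1.
Total: 19.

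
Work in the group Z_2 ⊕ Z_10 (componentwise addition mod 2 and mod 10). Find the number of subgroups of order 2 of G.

3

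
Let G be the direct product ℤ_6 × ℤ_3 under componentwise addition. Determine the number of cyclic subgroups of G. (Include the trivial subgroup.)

10

Each element a generates a cyclic subgroup ⟨a⟩; distinct elements may generate the same one (a cyclic group of order d has φ(d) generators).
Cyclic subgroups by order — order 1: 1; order 2: 1; order 3: 4; order 6: 4.
Total: 10.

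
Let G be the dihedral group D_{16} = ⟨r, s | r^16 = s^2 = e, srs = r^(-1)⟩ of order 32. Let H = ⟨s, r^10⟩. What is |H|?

|⟨s⟩| = 2 and |⟨r^10⟩| = 8, so |H| is a multiple of lcm(2, 8) = 8 and divides |G| = 32.
Closing under the operation: H = {e, r^2, r^4, r^6, r^8, r^10, r^12, r^14, s, r^2s, r^4s, r^6s, r^8s, r^10s, r^12s, r^14s}, so |H| = 16.

16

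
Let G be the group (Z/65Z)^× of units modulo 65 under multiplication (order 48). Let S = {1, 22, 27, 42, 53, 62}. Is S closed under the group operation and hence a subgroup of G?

22 ∈ S but its inverse 3 ∉ S, so S is not a subgroup.

No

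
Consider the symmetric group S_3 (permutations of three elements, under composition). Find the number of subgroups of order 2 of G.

3

|G| = 6 and 2 | 6, so subgroups of order 2 are possible by Lagrange.
The subgroups of order 2 are: {e, (1 2)}; {e, (1 3)}; {e, (2 3)}.
So G has 3 subgroups of order 2.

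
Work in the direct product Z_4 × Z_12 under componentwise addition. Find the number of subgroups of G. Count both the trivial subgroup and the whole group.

30

|G| = 48, so by Lagrange every subgroup order divides 48. Divisors: 1, 2, 3, 4, 6, 8, 12, 16, 24, 48.
Subgroups by order — order 1: 1; order 2: 3; order 3: 1; order 4: 7; order 6: 3; order 8: 3; order 12: 7; order 16: 1; order 24: 3; order 48: 1.
Total: 1 + 3 + 1 + 7 + 3 + 3 + 7 + 1 + 3 + 1 = 30.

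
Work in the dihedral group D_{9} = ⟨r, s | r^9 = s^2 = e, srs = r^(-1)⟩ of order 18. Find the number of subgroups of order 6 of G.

|G| = 18 and 6 | 18, so subgroups of order 6 are possible by Lagrange.
The subgroups of order 6 are: {e, r^3, r^6, r^2s, r^5s, r^8s}; {e, r^3, r^6, s, r^3s, r^6s}; {e, r^3, r^6, rs, r^4s, r^7s}.
So G has 3 subgroups of order 6.

3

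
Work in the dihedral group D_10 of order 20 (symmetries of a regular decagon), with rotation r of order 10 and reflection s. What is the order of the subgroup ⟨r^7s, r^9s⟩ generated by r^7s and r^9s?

10

|⟨r^7s⟩| = 2 and |⟨r^9s⟩| = 2, so |H| is a multiple of lcm(2, 2) = 2 and divides |G| = 20.
Closing under the operation: H = {e, r^2, r^4, r^6, r^8, rs, r^3s, r^5s, r^7s, r^9s}, so |H| = 10.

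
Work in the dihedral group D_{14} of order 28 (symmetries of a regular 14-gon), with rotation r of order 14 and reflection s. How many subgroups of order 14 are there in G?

3

|G| = 28 and 14 | 28, so subgroups of order 14 are possible by Lagrange.
The subgroups of order 14 are: {e, r, r^2, r^3, r^4, r^5, r^6, r^7, r^8, r^9, r^10, r^11, r^12, r^13}; {e, r^2, r^4, r^6, r^8, r^10, r^12, s, r^2s, r^4s, r^6s, r^8s, r^10s, r^12s}; {e, r^2, r^4, r^6, r^8, r^10, r^12, rs, r^3s, r^5s, r^7s, r^9s, r^11s, r^13s}.
So G has 3 subgroups of order 14.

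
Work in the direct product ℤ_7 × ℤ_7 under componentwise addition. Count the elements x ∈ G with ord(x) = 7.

48

An element (a,b) has order lcm(ord(a), ord(b)); count pairs with lcm equal to 7.
Enumerating gives 48 such elements.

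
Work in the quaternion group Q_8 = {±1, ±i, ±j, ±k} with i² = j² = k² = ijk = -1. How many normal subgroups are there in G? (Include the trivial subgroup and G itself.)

G has 6 subgroups. Checking conjugation-invariance by order — order 1: 1/1 normal; order 2: 1/1 normal; order 4: 3/3 normal; order 8: 1/1 normal.
Total normal subgroups: 6.

6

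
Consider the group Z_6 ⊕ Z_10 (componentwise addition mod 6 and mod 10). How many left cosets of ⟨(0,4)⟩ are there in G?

12

|⟨(0,4)⟩| = 5 and |G| = 60.
By Lagrange, [G : H] = |G|/|H| = 60/5 = 12.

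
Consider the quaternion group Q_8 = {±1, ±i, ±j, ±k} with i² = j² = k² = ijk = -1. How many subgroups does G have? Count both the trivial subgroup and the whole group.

6

|G| = 8, so by Lagrange every subgroup order divides 8. Divisors: 1, 2, 4, 8.
Subgroups by order — order 1: 1; order 2: 1; order 4: 3; order 8: 1.
Total: 1 + 1 + 3 + 1 = 6.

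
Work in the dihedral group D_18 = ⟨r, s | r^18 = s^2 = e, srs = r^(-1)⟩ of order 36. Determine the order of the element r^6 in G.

3

Computing powers of r^6: the smallest k with (r^6)^k = e is k = 3.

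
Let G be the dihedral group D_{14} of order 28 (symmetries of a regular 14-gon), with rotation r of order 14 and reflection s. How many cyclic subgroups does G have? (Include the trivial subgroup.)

18

A cyclic subgroup of order d is generated by each of its φ(d) elements of order d, so the cyclic subgroups of order d number (#elements of order d)/φ(d).
Cyclic subgroups by order — order 1: 1; order 2: 15; order 7: 1; order 14: 1.
Total: 18.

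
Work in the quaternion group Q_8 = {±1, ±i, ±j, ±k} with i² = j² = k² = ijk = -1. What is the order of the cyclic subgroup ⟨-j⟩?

Computing powers of -j: the smallest k with (-j)^k = e is k = 4.

4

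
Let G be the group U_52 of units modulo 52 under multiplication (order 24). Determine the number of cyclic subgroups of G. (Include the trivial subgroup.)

12

A cyclic subgroup of order d is generated by each of its φ(d) elements of order d, so the cyclic subgroups of order d number (#elements of order d)/φ(d).
Cyclic subgroups by order — order 1: 1; order 2: 3; order 3: 1; order 4: 2; order 6: 3; order 12: 2.
Total: 12.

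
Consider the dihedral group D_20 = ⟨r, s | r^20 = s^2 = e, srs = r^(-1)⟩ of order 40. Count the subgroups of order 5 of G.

1

|G| = 40 and 5 | 40, so subgroups of order 5 are possible by Lagrange.
The subgroups of order 5 are: {e, r^4, r^8, r^12, r^16}.
So G has 1 subgroup of order 5.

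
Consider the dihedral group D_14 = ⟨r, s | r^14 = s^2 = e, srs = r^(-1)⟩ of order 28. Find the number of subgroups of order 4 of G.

7

|G| = 28 and 4 | 28, so subgroups of order 4 are possible by Lagrange.
The subgroups of order 4 are: {e, r^7, r^3s, r^10s}; {e, r^7, r^4s, r^11s}; {e, r^7, r^5s, r^12s}; {e, r^7, r^6s, r^13s}; … (7 in all).
So G has 7 subgroups of order 4.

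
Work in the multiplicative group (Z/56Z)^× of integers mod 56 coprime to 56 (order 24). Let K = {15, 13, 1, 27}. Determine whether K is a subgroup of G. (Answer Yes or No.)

|K| = 4 divides |G| = 24, consistent with Lagrange.
K contains the identity, every element's inverse is in K, and K is closed under ·: it is a subgroup.

Yes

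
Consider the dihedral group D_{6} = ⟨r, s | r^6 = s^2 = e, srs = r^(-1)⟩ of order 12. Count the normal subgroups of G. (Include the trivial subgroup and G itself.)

G has 16 subgroups. Checking conjugation-invariance by order — order 1: 1/1 normal; order 2: 1/7 normal; order 3: 1/1 normal; order 4: 0/3 normal; order 6: 3/3 normal; order 12: 1/1 normal.
Total normal subgroups: 7.

7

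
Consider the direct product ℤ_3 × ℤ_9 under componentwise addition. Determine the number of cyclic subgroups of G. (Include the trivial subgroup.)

Each element a generates a cyclic subgroup ⟨a⟩; distinct elements may generate the same one (a cyclic group of order d has φ(d) generators).
Cyclic subgroups by order — order 1: 1; order 3: 4; order 9: 3.
Total: 8.

8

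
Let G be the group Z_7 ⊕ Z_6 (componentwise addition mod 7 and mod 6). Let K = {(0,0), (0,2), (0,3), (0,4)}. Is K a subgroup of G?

No

|K| = 4 does not divide |G| = 42, so by Lagrange K is not a subgroup.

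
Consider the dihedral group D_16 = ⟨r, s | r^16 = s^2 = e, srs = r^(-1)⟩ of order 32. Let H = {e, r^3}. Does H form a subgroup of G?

No

r^3 ∈ H but its inverse r^13 ∉ H, so H is not a subgroup.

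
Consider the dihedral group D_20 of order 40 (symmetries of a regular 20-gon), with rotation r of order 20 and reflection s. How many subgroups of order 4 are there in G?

|G| = 40 and 4 | 40, so subgroups of order 4 are possible by Lagrange.
The subgroups of order 4 are: {e, r^10, s, r^10s}; {e, r^10, rs, r^11s}; {e, r^10, r^2s, r^12s}; {e, r^10, r^3s, r^13s}; … (11 in all).
So G has 11 subgroups of order 4.

11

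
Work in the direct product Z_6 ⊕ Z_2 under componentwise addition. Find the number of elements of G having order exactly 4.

0

An element (a,b) has order lcm(ord(a), ord(b)); count pairs with lcm equal to 4.
Enumerating gives 0 such elements.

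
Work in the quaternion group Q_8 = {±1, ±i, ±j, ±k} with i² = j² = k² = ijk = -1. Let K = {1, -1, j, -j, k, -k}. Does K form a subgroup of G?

|K| = 6 does not divide |G| = 8, so by Lagrange K is not a subgroup.

No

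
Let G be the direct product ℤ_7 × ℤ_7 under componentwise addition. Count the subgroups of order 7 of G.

|G| = 49 and 7 | 49, so subgroups of order 7 are possible by Lagrange.
The subgroups of order 7 are: {(0,0), (0,1), (0,2), (0,3), (0,4), (0,5), (0,6)}; {(0,0), (1,0), (2,0), (3,0), (4,0), (5,0), (6,0)}; {(0,0), (1,1), (2,2), (3,3), (4,4), (5,5), (6,6)}; {(0,0), (1,2), (2,4), (3,6), (4,1), (5,3), (6,5)}; … (8 in all).
So G has 8 subgroups of order 7.

8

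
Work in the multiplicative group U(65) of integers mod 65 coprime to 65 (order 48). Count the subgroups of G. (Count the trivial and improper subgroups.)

30

|G| = 48, so by Lagrange every subgroup order divides 48. Divisors: 1, 2, 3, 4, 6, 8, 12, 16, 24, 48.
Subgroups by order — order 1: 1; order 2: 3; order 3: 1; order 4: 7; order 6: 3; order 8: 3; order 12: 7; order 16: 1; order 24: 3; order 48: 1.
Total: 1 + 3 + 1 + 7 + 3 + 3 + 7 + 1 + 3 + 1 = 30.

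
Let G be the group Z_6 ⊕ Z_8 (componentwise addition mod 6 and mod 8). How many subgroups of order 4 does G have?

3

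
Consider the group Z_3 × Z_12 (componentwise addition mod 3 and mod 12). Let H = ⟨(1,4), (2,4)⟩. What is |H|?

|⟨(1,4)⟩| = 3 and |⟨(2,4)⟩| = 3, so |H| is a multiple of lcm(3, 3) = 3 and divides |G| = 36.
Closing under the operation: H = {(0,0), (0,4), (0,8), (1,0), (1,4), (1,8), (2,0), (2,4), (2,8)}, so |H| = 9.

9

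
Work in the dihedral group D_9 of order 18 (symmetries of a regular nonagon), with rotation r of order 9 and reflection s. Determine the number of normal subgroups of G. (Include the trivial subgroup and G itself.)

G has 16 subgroups. Checking conjugation-invariance by order — order 1: 1/1 normal; order 2: 0/9 normal; order 3: 1/1 normal; order 6: 0/3 normal; order 9: 1/1 normal; order 18: 1/1 normal.
Total normal subgroups: 4.

4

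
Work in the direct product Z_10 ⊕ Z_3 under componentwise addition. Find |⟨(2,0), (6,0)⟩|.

5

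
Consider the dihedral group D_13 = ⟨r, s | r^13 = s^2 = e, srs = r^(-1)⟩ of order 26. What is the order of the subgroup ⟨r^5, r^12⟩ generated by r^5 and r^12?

13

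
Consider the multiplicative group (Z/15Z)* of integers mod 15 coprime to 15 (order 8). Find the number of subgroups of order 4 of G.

3

|G| = 8 and 4 | 8, so subgroups of order 4 are possible by Lagrange.
The subgroups of order 4 are: {1, 4, 11, 14}; {1, 4, 7, 13}; {1, 2, 4, 8}.
So G has 3 subgroups of order 4.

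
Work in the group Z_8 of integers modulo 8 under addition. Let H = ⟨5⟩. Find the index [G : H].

1

|⟨5⟩| = 8 and |G| = 8.
By Lagrange, [G : H] = |G|/|H| = 8/8 = 1.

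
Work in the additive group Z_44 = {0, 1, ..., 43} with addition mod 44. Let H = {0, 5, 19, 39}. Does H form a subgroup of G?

No

19 ∈ H but its inverse 25 ∉ H, so H is not a subgroup.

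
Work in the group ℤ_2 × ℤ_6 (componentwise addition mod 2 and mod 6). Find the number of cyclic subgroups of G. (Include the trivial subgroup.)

8

Each element a generates a cyclic subgroup ⟨a⟩; distinct elements may generate the same one (a cyclic group of order d has φ(d) generators).
Cyclic subgroups by order — order 1: 1; order 2: 3; order 3: 1; order 6: 3.
Total: 8.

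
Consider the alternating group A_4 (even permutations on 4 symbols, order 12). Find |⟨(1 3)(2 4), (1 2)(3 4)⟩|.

|⟨(1 3)(2 4)⟩| = 2 and |⟨(1 2)(3 4)⟩| = 2, so |H| is a multiple of lcm(2, 2) = 2 and divides |G| = 12.
Closing under the operation: H = {e, (1 2)(3 4), (1 3)(2 4), (1 4)(2 3)}, so |H| = 4.

4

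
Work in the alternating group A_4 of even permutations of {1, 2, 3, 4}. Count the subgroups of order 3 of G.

|G| = 12 and 3 | 12, so subgroups of order 3 are possible by Lagrange.
The subgroups of order 3 are: {e, (1 2 3), (1 3 2)}; {e, (1 2 4), (1 4 2)}; {e, (1 3 4), (1 4 3)}; {e, (2 3 4), (2 4 3)}.
So G has 4 subgroups of order 3.

4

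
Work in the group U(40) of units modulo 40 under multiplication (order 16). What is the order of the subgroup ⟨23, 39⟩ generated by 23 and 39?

|⟨23⟩| = 4 and |⟨39⟩| = 2, so |H| is a multiple of lcm(4, 2) = 4 and divides |G| = 16.
Closing under the operation: H = {1, 7, 9, 17, 23, 31, 33, 39}, so |H| = 8.

8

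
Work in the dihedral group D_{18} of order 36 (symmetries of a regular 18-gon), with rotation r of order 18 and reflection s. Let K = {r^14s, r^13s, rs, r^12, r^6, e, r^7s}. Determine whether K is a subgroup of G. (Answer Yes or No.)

|K| = 7 does not divide |G| = 36, so by Lagrange K is not a subgroup.

No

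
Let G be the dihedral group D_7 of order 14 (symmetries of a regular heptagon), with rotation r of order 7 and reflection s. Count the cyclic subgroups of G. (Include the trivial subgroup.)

9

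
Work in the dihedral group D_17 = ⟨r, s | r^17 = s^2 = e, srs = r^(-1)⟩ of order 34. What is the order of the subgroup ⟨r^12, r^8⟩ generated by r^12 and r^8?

|⟨r^12⟩| = 17 and |⟨r^8⟩| = 17, so |H| is a multiple of lcm(17, 17) = 17 and divides |G| = 34.
Closing under the operation: H = {e, r, r^2, r^3, r^4, r^5, r^6, r^7, r^8, r^9, r^10, r^11, r^12, r^13, r^14, r^15, r^16}, so |H| = 17.

17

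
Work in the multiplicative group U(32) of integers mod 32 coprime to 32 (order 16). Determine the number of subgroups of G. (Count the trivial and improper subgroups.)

|G| = 16, so by Lagrange every subgroup order divides 16. Divisors: 1, 2, 4, 8, 16.
Subgroups by order — order 1: 1; order 2: 3; order 4: 3; order 8: 3; order 16: 1.
Total: 1 + 3 + 3 + 3 + 1 = 11.

11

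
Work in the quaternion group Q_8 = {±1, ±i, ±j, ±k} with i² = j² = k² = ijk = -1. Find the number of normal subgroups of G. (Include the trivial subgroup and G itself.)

6

G has 6 subgroups. Checking conjugation-invariance by order — order 1: 1/1 normal; order 2: 1/1 normal; order 4: 3/3 normal; order 8: 1/1 normal.
Total normal subgroups: 6.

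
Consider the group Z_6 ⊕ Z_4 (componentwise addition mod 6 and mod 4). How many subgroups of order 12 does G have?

|G| = 24 and 12 | 24, so subgroups of order 12 are possible by Lagrange.
The subgroups of order 12 are: {(0,0), (0,1), (0,2), (0,3), (2,0), (2,1), (2,2), (2,3), (4,0), (4,1), (4,2), (4,3)}; {(0,0), (0,2), (1,0), (1,2), (2,0), (2,2), (3,0), (3,2), (4,0), (4,2), (5,0), (5,2)}; {(0,0), (0,2), (1,1), (1,3), (2,0), (2,2), (3,1), (3,3), (4,0), (4,2), (5,1), (5,3)}.
So G has 3 subgroups of order 12.

3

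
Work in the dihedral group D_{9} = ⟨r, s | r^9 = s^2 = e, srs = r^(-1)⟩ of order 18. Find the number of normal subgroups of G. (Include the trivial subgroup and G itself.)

4

G has 16 subgroups. Checking conjugation-invariance by order — order 1: 1/1 normal; order 2: 0/9 normal; order 3: 1/1 normal; order 6: 0/3 normal; order 9: 1/1 normal; order 18: 1/1 normal.
Total normal subgroups: 4.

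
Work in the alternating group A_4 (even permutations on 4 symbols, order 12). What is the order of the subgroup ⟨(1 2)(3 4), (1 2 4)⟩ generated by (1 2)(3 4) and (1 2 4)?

|⟨(1 2)(3 4)⟩| = 2 and |⟨(1 2 4)⟩| = 3, so |H| is a multiple of lcm(2, 3) = 6 and divides |G| = 12.
Closing {(1 2)(3 4), (1 2 4)} under the group operation gives all of G, so |H| = 12.

12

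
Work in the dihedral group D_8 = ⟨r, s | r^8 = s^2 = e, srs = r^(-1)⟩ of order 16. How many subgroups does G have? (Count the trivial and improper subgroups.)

19

|G| = 16, so by Lagrange every subgroup order divides 16. Divisors: 1, 2, 4, 8, 16.
Subgroups by order — order 1: 1; order 2: 9; order 4: 5; order 8: 3; order 16: 1.
Total: 1 + 9 + 5 + 3 + 1 = 19.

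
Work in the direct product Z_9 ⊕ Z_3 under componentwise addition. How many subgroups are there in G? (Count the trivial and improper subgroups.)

|G| = 27, so by Lagrange every subgroup order divides 27. Divisors: 1, 3, 9, 27.
Subgroups by order — order 1: 1; order 3: 4; order 9: 4; order 27: 1.
Total: 1 + 4 + 4 + 1 = 10.

10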